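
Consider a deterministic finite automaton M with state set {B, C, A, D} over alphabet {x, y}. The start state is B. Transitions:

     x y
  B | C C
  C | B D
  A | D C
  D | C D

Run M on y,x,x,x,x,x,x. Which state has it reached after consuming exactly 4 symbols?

B

B → C → B → C → B
After 4 symbols: B.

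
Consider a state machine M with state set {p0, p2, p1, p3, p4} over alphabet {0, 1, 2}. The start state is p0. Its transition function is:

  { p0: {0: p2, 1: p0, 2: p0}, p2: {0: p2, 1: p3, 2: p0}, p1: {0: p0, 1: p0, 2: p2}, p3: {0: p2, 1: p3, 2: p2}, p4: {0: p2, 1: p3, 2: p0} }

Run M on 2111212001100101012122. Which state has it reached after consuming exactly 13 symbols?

p0 → p0 → p0 → p0 → p0 → p0 → p0 → p0 → p2 → p2 → p3 → p3 → p2 → p2
After 13 symbols: p2.

p2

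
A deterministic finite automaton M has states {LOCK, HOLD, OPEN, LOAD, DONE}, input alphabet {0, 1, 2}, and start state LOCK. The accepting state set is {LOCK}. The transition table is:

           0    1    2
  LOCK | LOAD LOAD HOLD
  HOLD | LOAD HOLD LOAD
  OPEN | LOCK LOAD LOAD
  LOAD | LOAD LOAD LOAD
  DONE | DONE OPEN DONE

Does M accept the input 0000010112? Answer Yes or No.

No

start at LOCK
read '0': LOCK → LOAD
read '0': LOAD → LOAD
read '0': LOAD → LOAD
read '0': LOAD → LOAD
read '0': LOAD → LOAD
read '1': LOAD → LOAD
read '0': LOAD → LOAD
read '1': LOAD → LOAD
read '1': LOAD → LOAD
read '2': LOAD → LOAD
End state LOAD is not accepting.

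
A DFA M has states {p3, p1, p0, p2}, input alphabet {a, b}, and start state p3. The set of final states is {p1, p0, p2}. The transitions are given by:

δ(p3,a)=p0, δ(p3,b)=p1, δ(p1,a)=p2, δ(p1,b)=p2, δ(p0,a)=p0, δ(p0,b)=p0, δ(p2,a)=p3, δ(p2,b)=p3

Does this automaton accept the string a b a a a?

start at p3
read 'a': p3 → p0
read 'b': p0 → p0
read 'a': p0 → p0
read 'a': p0 → p0
read 'a': p0 → p0
End state p0 is accepting.

Yes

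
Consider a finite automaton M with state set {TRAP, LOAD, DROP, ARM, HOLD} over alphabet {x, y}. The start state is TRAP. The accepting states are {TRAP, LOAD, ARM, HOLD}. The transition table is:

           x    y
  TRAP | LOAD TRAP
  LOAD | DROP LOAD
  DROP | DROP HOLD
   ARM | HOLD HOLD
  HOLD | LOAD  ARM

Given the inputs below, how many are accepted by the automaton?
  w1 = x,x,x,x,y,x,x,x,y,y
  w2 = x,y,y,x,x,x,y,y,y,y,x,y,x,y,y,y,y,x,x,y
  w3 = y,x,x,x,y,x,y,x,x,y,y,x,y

3

w1: TRAP → LOAD → DROP → DROP → DROP → HOLD → LOAD → DROP → DROP → HOLD → ARM  → end ARM, accepted
w2: TRAP → LOAD → LOAD → LOAD → DROP → DROP → DROP → HOLD → ARM → HOLD → ARM → HOLD → ARM → HOLD → ARM → HOLD → ARM → HOLD → LOAD → DROP → HOLD  → end HOLD, accepted
w3: TRAP → TRAP → LOAD → DROP → DROP → HOLD → LOAD → LOAD → DROP → DROP → HOLD → ARM → HOLD → ARM  → end ARM, accepted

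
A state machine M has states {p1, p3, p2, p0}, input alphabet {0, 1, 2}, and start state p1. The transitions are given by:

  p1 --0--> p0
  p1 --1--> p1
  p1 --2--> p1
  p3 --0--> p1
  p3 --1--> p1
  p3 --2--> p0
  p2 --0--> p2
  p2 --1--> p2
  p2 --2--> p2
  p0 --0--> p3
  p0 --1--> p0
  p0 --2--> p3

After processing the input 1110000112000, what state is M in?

p3

p1 → p1 → p1 → p1 → p0 → p3 → p1 → p0 → p0 → p0 → p3 → p1 → p0 → p3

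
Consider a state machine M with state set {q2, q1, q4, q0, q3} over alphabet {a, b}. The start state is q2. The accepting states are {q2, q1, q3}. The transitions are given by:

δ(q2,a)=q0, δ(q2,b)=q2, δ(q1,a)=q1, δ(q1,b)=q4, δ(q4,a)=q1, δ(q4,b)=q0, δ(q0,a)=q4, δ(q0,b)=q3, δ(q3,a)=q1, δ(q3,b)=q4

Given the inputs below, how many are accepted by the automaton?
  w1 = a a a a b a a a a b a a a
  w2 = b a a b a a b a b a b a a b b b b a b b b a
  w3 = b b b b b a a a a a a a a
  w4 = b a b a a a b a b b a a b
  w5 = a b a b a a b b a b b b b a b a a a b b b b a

w1:
  start at q2
  read 'a': q2 → q0
  read 'a': q0 → q4
  read 'a': q4 → q1
  read 'a': q1 → q1
  read 'b': q1 → q4
  read 'a': q4 → q1
  read 'a': q1 → q1
  read 'a': q1 → q1
  read 'a': q1 → q1
  read 'b': q1 → q4
  read 'a': q4 → q1
  read 'a': q1 → q1
  read 'a': q1 → q1
  end q1, accepted
w2:
  start at q2
  read 'b': q2 → q2
  read 'a': q2 → q0
  read 'a': q0 → q4
  read 'b': q4 → q0
  read 'a': q0 → q4
  read 'a': q4 → q1
  read 'b': q1 → q4
  read 'a': q4 → q1
  read 'b': q1 → q4
  read 'a': q4 → q1
  read 'b': q1 → q4
  read 'a': q4 → q1
  read 'a': q1 → q1
  read 'b': q1 → q4
  read 'b': q4 → q0
  read 'b': q0 → q3
  read 'b': q3 → q4
  read 'a': q4 → q1
  read 'b': q1 → q4
  read 'b': q4 → q0
  read 'b': q0 → q3
  read 'a': q3 → q1
  end q1, accepted
w3:
  start at q2
  read 'b': q2 → q2
  read 'b': q2 → q2
  read 'b': q2 → q2
  read 'b': q2 → q2
  read 'b': q2 → q2
  read 'a': q2 → q0
  read 'a': q0 → q4
  read 'a': q4 → q1
  read 'a': q1 → q1
  read 'a': q1 → q1
  read 'a': q1 → q1
  read 'a': q1 → q1
  read 'a': q1 → q1
  end q1, accepted
w4:
  start at q2
  read 'b': q2 → q2
  read 'a': q2 → q0
  read 'b': q0 → q3
  read 'a': q3 → q1
  read 'a': q1 → q1
  read 'a': q1 → q1
  read 'b': q1 → q4
  read 'a': q4 → q1
  read 'b': q1 → q4
  read 'b': q4 → q0
  read 'a': q0 → q4
  read 'a': q4 → q1
  read 'b': q1 → q4
  end q4, rejected
w5:
  start at q2
  read 'a': q2 → q0
  read 'b': q0 → q3
  read 'a': q3 → q1
  read 'b': q1 → q4
  read 'a': q4 → q1
  read 'a': q1 → q1
  read 'b': q1 → q4
  read 'b': q4 → q0
  read 'a': q0 → q4
  read 'b': q4 → q0
  read 'b': q0 → q3
  read 'b': q3 → q4
  read 'b': q4 → q0
  read 'a': q0 → q4
  read 'b': q4 → q0
  read 'a': q0 → q4
  read 'a': q4 → q1
  read 'a': q1 → q1
  read 'b': q1 → q4
  read 'b': q4 → q0
  read 'b': q0 → q3
  read 'b': q3 → q4
  read 'a': q4 → q1
  end q1, accepted

4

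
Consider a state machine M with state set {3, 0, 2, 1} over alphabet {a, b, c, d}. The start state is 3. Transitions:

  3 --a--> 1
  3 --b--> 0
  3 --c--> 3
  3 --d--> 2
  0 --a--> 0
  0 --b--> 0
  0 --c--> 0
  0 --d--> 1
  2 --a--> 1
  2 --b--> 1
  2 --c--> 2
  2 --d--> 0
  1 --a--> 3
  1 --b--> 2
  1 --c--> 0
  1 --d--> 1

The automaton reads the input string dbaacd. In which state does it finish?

Trace: 3 -d-> 2 -b-> 1 -a-> 3 -a-> 1 -c-> 0 -d-> 1

1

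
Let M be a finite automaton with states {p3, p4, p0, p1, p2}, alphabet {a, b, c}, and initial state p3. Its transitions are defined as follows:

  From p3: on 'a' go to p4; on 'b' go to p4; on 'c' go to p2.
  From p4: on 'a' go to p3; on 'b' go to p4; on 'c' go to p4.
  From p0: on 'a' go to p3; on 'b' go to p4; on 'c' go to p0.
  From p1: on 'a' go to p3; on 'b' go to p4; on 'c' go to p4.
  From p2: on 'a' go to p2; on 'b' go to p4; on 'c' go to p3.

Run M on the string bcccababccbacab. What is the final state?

p4

p3 → p4 → p4 → p4 → p4 → p3 → p4 → p3 → p4 → p4 → p4 → p4 → p3 → p2 → p2 → p4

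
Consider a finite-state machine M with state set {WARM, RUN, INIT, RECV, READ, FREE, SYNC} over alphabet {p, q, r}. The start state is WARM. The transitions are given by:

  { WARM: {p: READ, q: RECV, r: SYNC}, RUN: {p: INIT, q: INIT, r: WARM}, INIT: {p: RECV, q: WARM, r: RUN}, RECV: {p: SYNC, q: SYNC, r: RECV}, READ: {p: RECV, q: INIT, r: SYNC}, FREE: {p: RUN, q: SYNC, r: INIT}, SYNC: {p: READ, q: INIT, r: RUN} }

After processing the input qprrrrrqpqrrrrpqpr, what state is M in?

Trace: WARM -q-> RECV -p-> SYNC -r-> RUN -r-> WARM -r-> SYNC -r-> RUN -r-> WARM -q-> RECV -p-> SYNC -q-> INIT -r-> RUN -r-> WARM -r-> SYNC -r-> RUN -p-> INIT -q-> WARM -p-> READ -r-> SYNC

SYNC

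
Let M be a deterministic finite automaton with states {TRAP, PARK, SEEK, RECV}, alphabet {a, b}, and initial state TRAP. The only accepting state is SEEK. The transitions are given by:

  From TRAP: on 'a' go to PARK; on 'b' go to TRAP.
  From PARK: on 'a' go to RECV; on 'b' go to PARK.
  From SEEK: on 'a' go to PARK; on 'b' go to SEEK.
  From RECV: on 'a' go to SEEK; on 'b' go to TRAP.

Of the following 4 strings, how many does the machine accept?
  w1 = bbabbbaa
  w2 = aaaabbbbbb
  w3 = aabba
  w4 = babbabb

1

w1:
  start at TRAP
  read 'b': TRAP → TRAP
  read 'b': TRAP → TRAP
  read 'a': TRAP → PARK
  read 'b': PARK → PARK
  read 'b': PARK → PARK
  read 'b': PARK → PARK
  read 'a': PARK → RECV
  read 'a': RECV → SEEK
  end SEEK, accepted
w2:
  start at TRAP
  read 'a': TRAP → PARK
  read 'a': PARK → RECV
  read 'a': RECV → SEEK
  read 'a': SEEK → PARK
  read 'b': PARK → PARK
  read 'b': PARK → PARK
  read 'b': PARK → PARK
  read 'b': PARK → PARK
  read 'b': PARK → PARK
  read 'b': PARK → PARK
  end PARK, rejected
w3:
  start at TRAP
  read 'a': TRAP → PARK
  read 'a': PARK → RECV
  read 'b': RECV → TRAP
  read 'b': TRAP → TRAP
  read 'a': TRAP → PARK
  end PARK, rejected
w4:
  start at TRAP
  read 'b': TRAP → TRAP
  read 'a': TRAP → PARK
  read 'b': PARK → PARK
  read 'b': PARK → PARK
  read 'a': PARK → RECV
  read 'b': RECV → TRAP
  read 'b': TRAP → TRAP
  end TRAP, rejected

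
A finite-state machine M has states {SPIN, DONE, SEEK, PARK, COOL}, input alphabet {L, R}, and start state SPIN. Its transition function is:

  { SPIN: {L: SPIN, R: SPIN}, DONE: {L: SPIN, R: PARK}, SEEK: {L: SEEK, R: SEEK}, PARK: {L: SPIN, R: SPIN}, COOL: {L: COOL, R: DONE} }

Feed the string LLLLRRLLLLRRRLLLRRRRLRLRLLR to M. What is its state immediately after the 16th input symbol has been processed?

Trace: SPIN -L-> SPIN -L-> SPIN -L-> SPIN -L-> SPIN -R-> SPIN -R-> SPIN -L-> SPIN -L-> SPIN -L-> SPIN -L-> SPIN -R-> SPIN -R-> SPIN -R-> SPIN -L-> SPIN -L-> SPIN -L-> SPIN
After 16 symbols: SPIN.

SPIN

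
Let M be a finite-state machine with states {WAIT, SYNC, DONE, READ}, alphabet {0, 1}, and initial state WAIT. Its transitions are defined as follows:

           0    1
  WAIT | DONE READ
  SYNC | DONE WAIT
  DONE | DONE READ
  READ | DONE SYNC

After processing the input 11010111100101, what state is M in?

READ

WAIT → READ → SYNC → DONE → READ → DONE → READ → SYNC → WAIT → READ → DONE → DONE → READ → DONE → READ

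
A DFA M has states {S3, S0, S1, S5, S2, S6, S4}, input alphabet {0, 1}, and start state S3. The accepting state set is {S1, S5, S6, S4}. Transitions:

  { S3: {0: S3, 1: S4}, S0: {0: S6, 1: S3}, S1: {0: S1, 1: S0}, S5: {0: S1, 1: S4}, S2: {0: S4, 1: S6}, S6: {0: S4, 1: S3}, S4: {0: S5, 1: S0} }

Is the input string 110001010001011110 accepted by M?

No

S3 → S4 → S0 → S6 → S4 → S5 → S4 → S5 → S4 → S5 → S1 → S1 → S0 → S6 → S3 → S4 → S0 → S3 → S3
End state S3 is not accepting.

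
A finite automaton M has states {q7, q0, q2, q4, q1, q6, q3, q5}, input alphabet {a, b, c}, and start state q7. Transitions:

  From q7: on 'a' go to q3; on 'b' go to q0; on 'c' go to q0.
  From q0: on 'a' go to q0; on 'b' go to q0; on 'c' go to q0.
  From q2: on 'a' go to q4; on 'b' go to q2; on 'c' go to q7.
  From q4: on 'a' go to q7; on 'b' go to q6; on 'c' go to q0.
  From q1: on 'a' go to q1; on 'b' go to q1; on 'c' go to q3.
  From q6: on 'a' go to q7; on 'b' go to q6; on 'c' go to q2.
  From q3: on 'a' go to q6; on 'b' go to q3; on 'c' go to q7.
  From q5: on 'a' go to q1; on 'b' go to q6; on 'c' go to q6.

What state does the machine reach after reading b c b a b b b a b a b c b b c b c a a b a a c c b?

q0

q7 → q0 → q0 → q0 → q0 → q0 → q0 → q0 → q0 → q0 → q0 → q0 → q0 → q0 → q0 → q0 → q0 → q0 → q0 → q0 → q0 → q0 → q0 → q0 → q0 → q0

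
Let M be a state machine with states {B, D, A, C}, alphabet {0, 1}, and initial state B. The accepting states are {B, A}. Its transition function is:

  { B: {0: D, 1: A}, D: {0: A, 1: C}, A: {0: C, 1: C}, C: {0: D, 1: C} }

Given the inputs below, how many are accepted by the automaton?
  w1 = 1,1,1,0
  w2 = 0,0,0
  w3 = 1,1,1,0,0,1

0

w1: Trace: B -1-> A -1-> C -1-> C -0-> D  → end D, rejected
w2: Trace: B -0-> D -0-> A -0-> C  → end C, rejected
w3: Trace: B -1-> A -1-> C -1-> C -0-> D -0-> A -1-> C  → end C, rejected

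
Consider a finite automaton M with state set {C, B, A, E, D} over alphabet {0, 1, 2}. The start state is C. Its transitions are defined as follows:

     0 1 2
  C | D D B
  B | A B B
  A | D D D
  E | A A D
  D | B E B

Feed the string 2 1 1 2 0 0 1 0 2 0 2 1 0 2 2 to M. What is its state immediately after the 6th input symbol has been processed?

start at C
read '2': C → B
read '1': B → B
read '1': B → B
read '2': B → B
read '0': B → A
read '0': A → D
After 6 symbols: D.

D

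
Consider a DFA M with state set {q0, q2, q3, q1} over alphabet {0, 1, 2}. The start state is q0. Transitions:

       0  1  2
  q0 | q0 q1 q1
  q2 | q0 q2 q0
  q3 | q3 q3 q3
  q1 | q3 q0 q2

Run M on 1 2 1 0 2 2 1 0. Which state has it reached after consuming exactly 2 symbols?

q0 → q1 → q2
After 2 symbols: q2.

q2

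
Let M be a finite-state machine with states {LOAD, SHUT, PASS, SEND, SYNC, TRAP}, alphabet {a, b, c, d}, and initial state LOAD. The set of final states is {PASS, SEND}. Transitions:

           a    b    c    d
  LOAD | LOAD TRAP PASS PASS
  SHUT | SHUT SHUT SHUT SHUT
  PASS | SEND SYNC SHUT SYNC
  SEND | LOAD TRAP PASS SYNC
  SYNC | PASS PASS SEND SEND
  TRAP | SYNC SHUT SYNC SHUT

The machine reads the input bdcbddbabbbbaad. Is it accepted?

No

LOAD → TRAP → SHUT → SHUT → SHUT → SHUT → SHUT → SHUT → SHUT → SHUT → SHUT → SHUT → SHUT → SHUT → SHUT → SHUT
End state SHUT is not accepting.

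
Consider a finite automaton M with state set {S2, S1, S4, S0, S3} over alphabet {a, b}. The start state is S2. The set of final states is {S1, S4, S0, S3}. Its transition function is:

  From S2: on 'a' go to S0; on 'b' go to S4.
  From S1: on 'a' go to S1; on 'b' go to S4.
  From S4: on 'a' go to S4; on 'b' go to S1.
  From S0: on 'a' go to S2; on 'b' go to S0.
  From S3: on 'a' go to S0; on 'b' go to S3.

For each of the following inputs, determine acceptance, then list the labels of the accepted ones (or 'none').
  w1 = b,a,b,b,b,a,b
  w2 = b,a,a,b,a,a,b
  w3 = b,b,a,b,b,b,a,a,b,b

w1, w2, w3

w1: Trace: S2 -b-> S4 -a-> S4 -b-> S1 -b-> S4 -b-> S1 -a-> S1 -b-> S4  → end S4, accepted
w2: Trace: S2 -b-> S4 -a-> S4 -a-> S4 -b-> S1 -a-> S1 -a-> S1 -b-> S4  → end S4, accepted
w3: Trace: S2 -b-> S4 -b-> S1 -a-> S1 -b-> S4 -b-> S1 -b-> S4 -a-> S4 -a-> S4 -b-> S1 -b-> S4  → end S4, accepted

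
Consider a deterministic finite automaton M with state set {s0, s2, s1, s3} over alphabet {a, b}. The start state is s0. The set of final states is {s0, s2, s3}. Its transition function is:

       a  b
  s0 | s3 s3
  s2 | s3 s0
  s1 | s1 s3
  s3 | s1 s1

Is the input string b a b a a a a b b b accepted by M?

start at s0
read 'b': s0 → s3
read 'a': s3 → s1
read 'b': s1 → s3
read 'a': s3 → s1
read 'a': s1 → s1
read 'a': s1 → s1
read 'a': s1 → s1
read 'b': s1 → s3
read 'b': s3 → s1
read 'b': s1 → s3
End state s3 is accepting.

Yes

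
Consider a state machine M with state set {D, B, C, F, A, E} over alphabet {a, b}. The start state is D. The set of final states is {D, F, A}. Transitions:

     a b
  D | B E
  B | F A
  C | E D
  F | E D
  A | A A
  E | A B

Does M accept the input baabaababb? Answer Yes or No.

D → E → A → A → A → A → A → A → A → A → A
End state A is accepting.

Yes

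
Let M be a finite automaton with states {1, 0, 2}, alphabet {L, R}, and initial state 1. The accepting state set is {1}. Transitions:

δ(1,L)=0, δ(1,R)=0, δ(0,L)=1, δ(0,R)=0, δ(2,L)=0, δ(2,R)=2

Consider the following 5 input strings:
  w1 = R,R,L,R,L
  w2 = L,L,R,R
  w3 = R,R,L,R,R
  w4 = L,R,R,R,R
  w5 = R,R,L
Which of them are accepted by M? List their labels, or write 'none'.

w1:
  start at 1
  read 'R': 1 → 0
  read 'R': 0 → 0
  read 'L': 0 → 1
  read 'R': 1 → 0
  read 'L': 0 → 1
  end 1, accepted
w2:
  start at 1
  read 'L': 1 → 0
  read 'L': 0 → 1
  read 'R': 1 → 0
  read 'R': 0 → 0
  end 0, rejected
w3:
  start at 1
  read 'R': 1 → 0
  read 'R': 0 → 0
  read 'L': 0 → 1
  read 'R': 1 → 0
  read 'R': 0 → 0
  end 0, rejected
w4:
  start at 1
  read 'L': 1 → 0
  read 'R': 0 → 0
  read 'R': 0 → 0
  read 'R': 0 → 0
  read 'R': 0 → 0
  end 0, rejected
w5:
  start at 1
  read 'R': 1 → 0
  read 'R': 0 → 0
  read 'L': 0 → 1
  end 1, accepted

w1, w5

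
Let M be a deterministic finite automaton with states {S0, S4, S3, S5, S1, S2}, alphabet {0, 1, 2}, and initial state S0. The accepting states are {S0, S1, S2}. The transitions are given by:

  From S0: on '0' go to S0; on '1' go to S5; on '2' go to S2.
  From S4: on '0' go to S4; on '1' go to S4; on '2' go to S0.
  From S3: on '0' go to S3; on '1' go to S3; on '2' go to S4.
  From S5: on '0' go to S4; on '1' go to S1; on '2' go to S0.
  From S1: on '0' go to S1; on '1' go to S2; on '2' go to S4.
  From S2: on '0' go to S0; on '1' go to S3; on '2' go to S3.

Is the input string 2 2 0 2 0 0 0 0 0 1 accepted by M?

Trace: S0 -2-> S2 -2-> S3 -0-> S3 -2-> S4 -0-> S4 -0-> S4 -0-> S4 -0-> S4 -0-> S4 -1-> S4
End state S4 is not accepting.

No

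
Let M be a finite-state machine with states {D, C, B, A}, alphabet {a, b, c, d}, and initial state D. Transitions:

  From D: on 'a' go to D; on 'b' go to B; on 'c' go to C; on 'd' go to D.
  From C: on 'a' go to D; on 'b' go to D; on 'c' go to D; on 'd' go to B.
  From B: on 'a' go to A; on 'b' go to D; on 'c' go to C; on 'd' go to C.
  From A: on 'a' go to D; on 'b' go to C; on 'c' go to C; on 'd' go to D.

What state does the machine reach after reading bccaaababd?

start at D
read 'b': D → B
read 'c': B → C
read 'c': C → D
read 'a': D → D
read 'a': D → D
read 'a': D → D
read 'b': D → B
read 'a': B → A
read 'b': A → C
read 'd': C → B

B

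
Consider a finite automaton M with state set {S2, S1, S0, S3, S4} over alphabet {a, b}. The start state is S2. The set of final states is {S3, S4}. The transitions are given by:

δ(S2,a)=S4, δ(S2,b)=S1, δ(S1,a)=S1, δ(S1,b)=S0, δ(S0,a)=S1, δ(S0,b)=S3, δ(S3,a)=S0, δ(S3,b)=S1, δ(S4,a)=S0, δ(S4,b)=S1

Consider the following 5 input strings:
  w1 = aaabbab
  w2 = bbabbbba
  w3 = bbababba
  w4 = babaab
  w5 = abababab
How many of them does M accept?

1

w1: S2 → S4 → S0 → S1 → S0 → S3 → S0 → S3  → end S3, accepted
w2: S2 → S1 → S0 → S1 → S0 → S3 → S1 → S0 → S1  → end S1, rejected
w3: S2 → S1 → S0 → S1 → S0 → S1 → S0 → S3 → S0  → end S0, rejected
w4: S2 → S1 → S1 → S0 → S1 → S1 → S0  → end S0, rejected
w5: S2 → S4 → S1 → S1 → S0 → S1 → S0 → S1 → S0  → end S0, rejected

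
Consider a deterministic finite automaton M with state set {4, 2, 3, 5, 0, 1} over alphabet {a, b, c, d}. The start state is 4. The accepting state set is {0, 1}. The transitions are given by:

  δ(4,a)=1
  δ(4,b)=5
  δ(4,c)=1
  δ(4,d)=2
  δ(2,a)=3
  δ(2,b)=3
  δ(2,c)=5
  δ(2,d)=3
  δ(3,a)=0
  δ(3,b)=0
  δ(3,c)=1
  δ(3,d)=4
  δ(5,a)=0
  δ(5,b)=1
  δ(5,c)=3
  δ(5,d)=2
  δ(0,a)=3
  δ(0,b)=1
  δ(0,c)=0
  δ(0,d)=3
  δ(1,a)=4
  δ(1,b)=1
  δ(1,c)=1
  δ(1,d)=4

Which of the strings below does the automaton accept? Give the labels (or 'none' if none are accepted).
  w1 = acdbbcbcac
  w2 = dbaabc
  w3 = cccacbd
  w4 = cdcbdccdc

w1:
  start at 4
  read 'a': 4 → 1
  read 'c': 1 → 1
  read 'd': 1 → 4
  read 'b': 4 → 5
  read 'b': 5 → 1
  read 'c': 1 → 1
  read 'b': 1 → 1
  read 'c': 1 → 1
  read 'a': 1 → 4
  read 'c': 4 → 1
  end 1, accepted
w2:
  start at 4
  read 'd': 4 → 2
  read 'b': 2 → 3
  read 'a': 3 → 0
  read 'a': 0 → 3
  read 'b': 3 → 0
  read 'c': 0 → 0
  end 0, accepted
w3:
  start at 4
  read 'c': 4 → 1
  read 'c': 1 → 1
  read 'c': 1 → 1
  read 'a': 1 → 4
  read 'c': 4 → 1
  read 'b': 1 → 1
  read 'd': 1 → 4
  end 4, rejected
w4:
  start at 4
  read 'c': 4 → 1
  read 'd': 1 → 4
  read 'c': 4 → 1
  read 'b': 1 → 1
  read 'd': 1 → 4
  read 'c': 4 → 1
  read 'c': 1 → 1
  read 'd': 1 → 4
  read 'c': 4 → 1
  end 1, accepted

w1, w2, w4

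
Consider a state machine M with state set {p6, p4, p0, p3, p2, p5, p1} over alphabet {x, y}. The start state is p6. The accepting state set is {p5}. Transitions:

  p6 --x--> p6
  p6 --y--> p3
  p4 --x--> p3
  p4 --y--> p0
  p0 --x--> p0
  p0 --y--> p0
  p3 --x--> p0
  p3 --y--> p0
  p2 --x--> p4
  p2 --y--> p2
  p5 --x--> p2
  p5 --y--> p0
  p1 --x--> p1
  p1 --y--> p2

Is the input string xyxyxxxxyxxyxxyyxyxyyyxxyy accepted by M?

No

p6 → p6 → p3 → p0 → p0 → p0 → p0 → p0 → p0 → p0 → p0 → p0 → p0 → p0 → p0 → p0 → p0 → p0 → p0 → p0 → p0 → p0 → p0 → p0 → p0 → p0 → p0
End state p0 is not accepting.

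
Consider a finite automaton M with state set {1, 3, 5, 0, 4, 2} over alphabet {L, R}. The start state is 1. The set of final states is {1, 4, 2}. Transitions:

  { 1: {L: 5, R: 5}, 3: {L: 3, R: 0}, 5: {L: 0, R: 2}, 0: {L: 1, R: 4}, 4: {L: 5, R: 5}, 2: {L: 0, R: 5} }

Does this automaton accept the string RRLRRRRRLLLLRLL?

1 → 5 → 2 → 0 → 4 → 5 → 2 → 5 → 2 → 0 → 1 → 5 → 0 → 4 → 5 → 0
End state 0 is not accepting.

No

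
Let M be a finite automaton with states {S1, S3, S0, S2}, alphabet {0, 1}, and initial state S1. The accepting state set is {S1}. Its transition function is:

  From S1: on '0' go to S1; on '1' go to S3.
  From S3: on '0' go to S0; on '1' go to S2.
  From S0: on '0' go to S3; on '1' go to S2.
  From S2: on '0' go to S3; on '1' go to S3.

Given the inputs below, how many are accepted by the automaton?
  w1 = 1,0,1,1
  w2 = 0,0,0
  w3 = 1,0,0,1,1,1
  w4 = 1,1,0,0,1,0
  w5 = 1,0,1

w1: Trace: S1 -1-> S3 -0-> S0 -1-> S2 -1-> S3  → end S3, rejected
w2: Trace: S1 -0-> S1 -0-> S1 -0-> S1  → end S1, accepted
w3: Trace: S1 -1-> S3 -0-> S0 -0-> S3 -1-> S2 -1-> S3 -1-> S2  → end S2, rejected
w4: Trace: S1 -1-> S3 -1-> S2 -0-> S3 -0-> S0 -1-> S2 -0-> S3  → end S3, rejected
w5: Trace: S1 -1-> S3 -0-> S0 -1-> S2  → end S2, rejected

1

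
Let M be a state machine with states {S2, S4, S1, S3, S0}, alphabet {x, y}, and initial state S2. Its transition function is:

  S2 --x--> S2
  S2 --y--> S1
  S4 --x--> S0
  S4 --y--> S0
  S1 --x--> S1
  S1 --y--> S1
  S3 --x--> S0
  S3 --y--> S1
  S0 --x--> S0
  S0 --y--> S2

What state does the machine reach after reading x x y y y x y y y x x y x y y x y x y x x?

Trace: S2 -x-> S2 -x-> S2 -y-> S1 -y-> S1 -y-> S1 -x-> S1 -y-> S1 -y-> S1 -y-> S1 -x-> S1 -x-> S1 -y-> S1 -x-> S1 -y-> S1 -y-> S1 -x-> S1 -y-> S1 -x-> S1 -y-> S1 -x-> S1 -x-> S1

S1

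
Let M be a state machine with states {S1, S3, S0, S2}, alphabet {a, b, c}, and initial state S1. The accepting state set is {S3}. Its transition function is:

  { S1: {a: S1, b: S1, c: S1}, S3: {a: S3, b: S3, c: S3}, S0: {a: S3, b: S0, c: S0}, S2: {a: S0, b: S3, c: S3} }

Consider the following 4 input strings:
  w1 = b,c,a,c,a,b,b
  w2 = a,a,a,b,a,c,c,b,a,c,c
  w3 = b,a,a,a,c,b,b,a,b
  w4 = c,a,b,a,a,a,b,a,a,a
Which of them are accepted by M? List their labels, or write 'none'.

none

w1: Trace: S1 -b-> S1 -c-> S1 -a-> S1 -c-> S1 -a-> S1 -b-> S1 -b-> S1  → end S1, rejected
w2: Trace: S1 -a-> S1 -a-> S1 -a-> S1 -b-> S1 -a-> S1 -c-> S1 -c-> S1 -b-> S1 -a-> S1 -c-> S1 -c-> S1  → end S1, rejected
w3: Trace: S1 -b-> S1 -a-> S1 -a-> S1 -a-> S1 -c-> S1 -b-> S1 -b-> S1 -a-> S1 -b-> S1  → end S1, rejected
w4: Trace: S1 -c-> S1 -a-> S1 -b-> S1 -a-> S1 -a-> S1 -a-> S1 -b-> S1 -a-> S1 -a-> S1 -a-> S1  → end S1, rejected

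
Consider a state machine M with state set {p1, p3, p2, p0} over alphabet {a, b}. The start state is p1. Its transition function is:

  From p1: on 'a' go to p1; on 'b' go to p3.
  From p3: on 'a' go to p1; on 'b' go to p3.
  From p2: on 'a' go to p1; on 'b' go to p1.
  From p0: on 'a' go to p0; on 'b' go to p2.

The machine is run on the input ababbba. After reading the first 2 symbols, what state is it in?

start at p1
read 'a': p1 → p1
read 'b': p1 → p3
After 2 symbols: p3.

p3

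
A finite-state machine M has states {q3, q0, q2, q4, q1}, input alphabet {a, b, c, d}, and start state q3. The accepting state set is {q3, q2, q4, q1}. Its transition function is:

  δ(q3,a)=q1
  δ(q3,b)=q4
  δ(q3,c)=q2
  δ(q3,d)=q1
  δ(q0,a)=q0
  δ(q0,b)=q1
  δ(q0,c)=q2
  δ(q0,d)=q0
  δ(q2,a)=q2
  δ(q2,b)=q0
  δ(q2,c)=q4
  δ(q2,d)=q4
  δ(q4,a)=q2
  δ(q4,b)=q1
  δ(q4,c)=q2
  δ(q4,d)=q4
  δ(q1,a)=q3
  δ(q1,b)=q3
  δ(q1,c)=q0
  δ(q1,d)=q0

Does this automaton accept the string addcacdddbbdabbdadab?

Yes

q3 → q1 → q0 → q0 → q2 → q2 → q4 → q4 → q4 → q4 → q1 → q3 → q1 → q3 → q4 → q1 → q0 → q0 → q0 → q0 → q1
End state q1 is accepting.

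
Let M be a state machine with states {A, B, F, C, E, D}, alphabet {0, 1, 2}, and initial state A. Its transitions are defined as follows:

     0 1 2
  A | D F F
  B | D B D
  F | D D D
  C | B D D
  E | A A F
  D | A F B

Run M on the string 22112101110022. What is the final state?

A → F → D → F → D → B → B → D → F → D → F → D → A → F → D

D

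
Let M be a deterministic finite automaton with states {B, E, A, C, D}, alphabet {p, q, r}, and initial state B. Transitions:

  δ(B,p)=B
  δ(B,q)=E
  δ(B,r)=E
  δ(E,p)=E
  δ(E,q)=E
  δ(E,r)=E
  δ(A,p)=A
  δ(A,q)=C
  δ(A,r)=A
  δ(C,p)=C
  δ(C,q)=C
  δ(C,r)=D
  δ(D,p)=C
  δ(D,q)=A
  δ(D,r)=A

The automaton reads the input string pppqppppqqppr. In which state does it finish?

E

start at B
read 'p': B → B
read 'p': B → B
read 'p': B → B
read 'q': B → E
read 'p': E → E
read 'p': E → E
read 'p': E → E
read 'p': E → E
read 'q': E → E
read 'q': E → E
read 'p': E → E
read 'p': E → E
read 'r': E → E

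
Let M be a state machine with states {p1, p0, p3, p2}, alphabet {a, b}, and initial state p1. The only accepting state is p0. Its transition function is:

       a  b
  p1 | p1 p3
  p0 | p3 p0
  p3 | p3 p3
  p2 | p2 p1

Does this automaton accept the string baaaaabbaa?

Trace: p1 -b-> p3 -a-> p3 -a-> p3 -a-> p3 -a-> p3 -a-> p3 -b-> p3 -b-> p3 -a-> p3 -a-> p3
End state p3 is not accepting.

No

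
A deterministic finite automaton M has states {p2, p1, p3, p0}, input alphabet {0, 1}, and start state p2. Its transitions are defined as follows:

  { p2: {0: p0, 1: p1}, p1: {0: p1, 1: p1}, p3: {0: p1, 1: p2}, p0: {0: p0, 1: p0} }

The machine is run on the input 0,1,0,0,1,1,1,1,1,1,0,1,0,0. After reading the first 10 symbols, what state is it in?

p0

p2 → p0 → p0 → p0 → p0 → p0 → p0 → p0 → p0 → p0 → p0
After 10 symbols: p0.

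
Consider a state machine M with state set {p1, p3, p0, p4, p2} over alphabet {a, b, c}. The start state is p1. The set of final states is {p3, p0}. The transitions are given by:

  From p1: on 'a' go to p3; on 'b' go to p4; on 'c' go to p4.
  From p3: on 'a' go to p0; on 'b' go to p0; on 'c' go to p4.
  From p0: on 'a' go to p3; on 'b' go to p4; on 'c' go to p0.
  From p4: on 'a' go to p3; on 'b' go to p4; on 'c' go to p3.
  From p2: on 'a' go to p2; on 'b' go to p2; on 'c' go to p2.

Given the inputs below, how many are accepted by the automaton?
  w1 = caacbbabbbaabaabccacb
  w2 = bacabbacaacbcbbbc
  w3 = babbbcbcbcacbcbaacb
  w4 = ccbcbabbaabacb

1

w1: p1 → p4 → p3 → p0 → p0 → p4 → p4 → p3 → p0 → p4 → p4 → p3 → p0 → p4 → p3 → p0 → p4 → p3 → p4 → p3 → p4 → p4  → end p4, rejected
w2: p1 → p4 → p3 → p4 → p3 → p0 → p4 → p3 → p4 → p3 → p0 → p0 → p4 → p3 → p0 → p4 → p4 → p3  → end p3, accepted
w3: p1 → p4 → p3 → p0 → p4 → p4 → p3 → p0 → p0 → p4 → p3 → p0 → p0 → p4 → p3 → p0 → p3 → p0 → p0 → p4  → end p4, rejected
w4: p1 → p4 → p3 → p0 → p0 → p4 → p3 → p0 → p4 → p3 → p0 → p4 → p3 → p4 → p4  → end p4, rejected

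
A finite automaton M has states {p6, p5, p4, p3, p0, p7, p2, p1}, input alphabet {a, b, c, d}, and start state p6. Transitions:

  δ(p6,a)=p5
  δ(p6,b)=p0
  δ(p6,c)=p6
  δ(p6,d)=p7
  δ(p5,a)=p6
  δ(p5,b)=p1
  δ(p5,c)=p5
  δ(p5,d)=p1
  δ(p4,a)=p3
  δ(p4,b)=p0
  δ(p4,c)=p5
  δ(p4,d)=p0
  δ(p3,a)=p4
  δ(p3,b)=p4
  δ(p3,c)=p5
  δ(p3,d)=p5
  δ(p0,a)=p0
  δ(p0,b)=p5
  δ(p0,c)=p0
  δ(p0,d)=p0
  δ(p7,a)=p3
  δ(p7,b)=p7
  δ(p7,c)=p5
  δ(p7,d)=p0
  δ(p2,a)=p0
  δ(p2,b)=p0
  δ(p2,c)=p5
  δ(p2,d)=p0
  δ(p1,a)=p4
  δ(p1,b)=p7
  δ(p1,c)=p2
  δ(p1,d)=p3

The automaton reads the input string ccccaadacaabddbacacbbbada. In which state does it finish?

start at p6
read 'c': p6 → p6
read 'c': p6 → p6
read 'c': p6 → p6
read 'c': p6 → p6
read 'a': p6 → p5
read 'a': p5 → p6
read 'd': p6 → p7
read 'a': p7 → p3
read 'c': p3 → p5
read 'a': p5 → p6
read 'a': p6 → p5
read 'b': p5 → p1
read 'd': p1 → p3
read 'd': p3 → p5
read 'b': p5 → p1
read 'a': p1 → p4
read 'c': p4 → p5
read 'a': p5 → p6
read 'c': p6 → p6
read 'b': p6 → p0
read 'b': p0 → p5
read 'b': p5 → p1
read 'a': p1 → p4
read 'd': p4 → p0
read 'a': p0 → p0

p0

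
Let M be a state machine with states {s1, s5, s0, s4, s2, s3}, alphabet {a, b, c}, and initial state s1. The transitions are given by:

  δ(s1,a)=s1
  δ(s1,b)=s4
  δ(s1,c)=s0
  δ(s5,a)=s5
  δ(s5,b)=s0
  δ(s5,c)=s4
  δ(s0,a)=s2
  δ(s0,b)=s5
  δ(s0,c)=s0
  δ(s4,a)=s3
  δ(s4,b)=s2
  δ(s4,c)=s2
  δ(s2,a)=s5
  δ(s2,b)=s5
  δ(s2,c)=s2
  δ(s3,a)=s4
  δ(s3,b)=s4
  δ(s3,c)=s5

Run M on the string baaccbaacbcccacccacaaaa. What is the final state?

s4

s1 → s4 → s3 → s4 → s2 → s2 → s5 → s5 → s5 → s4 → s2 → s2 → s2 → s2 → s5 → s4 → s2 → s2 → s5 → s4 → s3 → s4 → s3 → s4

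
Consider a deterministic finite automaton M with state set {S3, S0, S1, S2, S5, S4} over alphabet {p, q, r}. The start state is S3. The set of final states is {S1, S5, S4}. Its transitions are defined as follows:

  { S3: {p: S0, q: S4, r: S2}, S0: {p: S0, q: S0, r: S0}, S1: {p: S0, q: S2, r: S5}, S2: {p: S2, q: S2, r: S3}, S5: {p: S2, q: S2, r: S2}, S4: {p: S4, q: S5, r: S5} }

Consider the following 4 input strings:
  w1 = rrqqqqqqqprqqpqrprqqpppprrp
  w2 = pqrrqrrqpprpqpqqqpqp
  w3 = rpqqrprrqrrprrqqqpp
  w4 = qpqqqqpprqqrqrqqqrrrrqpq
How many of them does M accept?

w1: Trace: S3 -r-> S2 -r-> S3 -q-> S4 -q-> S5 -q-> S2 -q-> S2 -q-> S2 -q-> S2 -q-> S2 -p-> S2 -r-> S3 -q-> S4 -q-> S5 -p-> S2 -q-> S2 -r-> S3 -p-> S0 -r-> S0 -q-> S0 -q-> S0 -p-> S0 -p-> S0 -p-> S0 -p-> S0 -r-> S0 -r-> S0 -p-> S0  → end S0, rejected
w2: Trace: S3 -p-> S0 -q-> S0 -r-> S0 -r-> S0 -q-> S0 -r-> S0 -r-> S0 -q-> S0 -p-> S0 -p-> S0 -r-> S0 -p-> S0 -q-> S0 -p-> S0 -q-> S0 -q-> S0 -q-> S0 -p-> S0 -q-> S0 -p-> S0  → end S0, rejected
w3: Trace: S3 -r-> S2 -p-> S2 -q-> S2 -q-> S2 -r-> S3 -p-> S0 -r-> S0 -r-> S0 -q-> S0 -r-> S0 -r-> S0 -p-> S0 -r-> S0 -r-> S0 -q-> S0 -q-> S0 -q-> S0 -p-> S0 -p-> S0  → end S0, rejected
w4: Trace: S3 -q-> S4 -p-> S4 -q-> S5 -q-> S2 -q-> S2 -q-> S2 -p-> S2 -p-> S2 -r-> S3 -q-> S4 -q-> S5 -r-> S2 -q-> S2 -r-> S3 -q-> S4 -q-> S5 -q-> S2 -r-> S3 -r-> S2 -r-> S3 -r-> S2 -q-> S2 -p-> S2 -q-> S2  → end S2, rejected

0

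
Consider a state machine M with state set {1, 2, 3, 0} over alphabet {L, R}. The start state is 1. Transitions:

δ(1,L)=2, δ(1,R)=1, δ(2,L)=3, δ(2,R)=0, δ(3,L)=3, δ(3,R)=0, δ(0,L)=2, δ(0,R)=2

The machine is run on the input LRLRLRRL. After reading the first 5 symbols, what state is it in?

2

1 → 2 → 0 → 2 → 0 → 2
After 5 symbols: 2.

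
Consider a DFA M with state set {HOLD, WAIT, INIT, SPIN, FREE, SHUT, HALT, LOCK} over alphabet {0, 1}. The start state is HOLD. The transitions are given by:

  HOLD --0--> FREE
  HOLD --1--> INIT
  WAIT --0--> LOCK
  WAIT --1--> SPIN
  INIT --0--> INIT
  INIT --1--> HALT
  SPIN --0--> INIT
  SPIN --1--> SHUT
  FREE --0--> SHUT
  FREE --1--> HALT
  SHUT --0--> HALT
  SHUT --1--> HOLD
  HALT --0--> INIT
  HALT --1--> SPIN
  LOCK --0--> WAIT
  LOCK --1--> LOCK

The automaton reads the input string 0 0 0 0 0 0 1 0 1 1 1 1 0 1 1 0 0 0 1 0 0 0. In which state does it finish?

HOLD → FREE → SHUT → HALT → INIT → INIT → INIT → HALT → INIT → HALT → SPIN → SHUT → HOLD → FREE → HALT → SPIN → INIT → INIT → INIT → HALT → INIT → INIT → INIT

INIT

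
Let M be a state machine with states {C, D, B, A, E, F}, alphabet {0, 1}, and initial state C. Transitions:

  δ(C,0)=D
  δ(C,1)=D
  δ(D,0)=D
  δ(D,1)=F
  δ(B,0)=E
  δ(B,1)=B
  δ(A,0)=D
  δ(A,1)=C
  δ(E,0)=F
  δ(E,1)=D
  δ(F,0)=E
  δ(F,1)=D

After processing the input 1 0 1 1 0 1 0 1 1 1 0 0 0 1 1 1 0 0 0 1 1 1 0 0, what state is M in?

D

C → D → D → F → D → D → F → E → D → F → D → D → D → D → F → D → F → E → F → E → D → F → D → D → D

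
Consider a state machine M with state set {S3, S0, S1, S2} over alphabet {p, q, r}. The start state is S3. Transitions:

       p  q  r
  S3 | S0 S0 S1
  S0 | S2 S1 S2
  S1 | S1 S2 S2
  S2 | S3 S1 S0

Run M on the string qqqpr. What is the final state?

S1

start at S3
read 'q': S3 → S0
read 'q': S0 → S1
read 'q': S1 → S2
read 'p': S2 → S3
read 'r': S3 → S1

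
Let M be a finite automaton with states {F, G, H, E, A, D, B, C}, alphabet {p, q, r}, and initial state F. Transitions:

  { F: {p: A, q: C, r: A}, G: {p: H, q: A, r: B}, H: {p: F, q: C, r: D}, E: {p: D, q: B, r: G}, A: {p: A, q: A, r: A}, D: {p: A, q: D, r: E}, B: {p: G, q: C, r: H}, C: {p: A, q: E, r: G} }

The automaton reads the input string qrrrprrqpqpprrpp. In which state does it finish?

F → C → G → B → H → F → A → A → A → A → A → A → A → A → A → A → A

A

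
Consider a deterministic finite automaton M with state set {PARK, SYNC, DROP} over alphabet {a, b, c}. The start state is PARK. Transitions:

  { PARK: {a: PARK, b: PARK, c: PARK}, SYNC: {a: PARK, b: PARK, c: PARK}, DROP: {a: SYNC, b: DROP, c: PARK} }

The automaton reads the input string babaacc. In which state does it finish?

Trace: PARK -b-> PARK -a-> PARK -b-> PARK -a-> PARK -a-> PARK -c-> PARK -c-> PARK

PARK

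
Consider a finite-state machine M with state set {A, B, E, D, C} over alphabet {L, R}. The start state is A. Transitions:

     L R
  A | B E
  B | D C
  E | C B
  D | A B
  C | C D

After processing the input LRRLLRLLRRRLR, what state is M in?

Trace: A -L-> B -R-> C -R-> D -L-> A -L-> B -R-> C -L-> C -L-> C -R-> D -R-> B -R-> C -L-> C -R-> D

D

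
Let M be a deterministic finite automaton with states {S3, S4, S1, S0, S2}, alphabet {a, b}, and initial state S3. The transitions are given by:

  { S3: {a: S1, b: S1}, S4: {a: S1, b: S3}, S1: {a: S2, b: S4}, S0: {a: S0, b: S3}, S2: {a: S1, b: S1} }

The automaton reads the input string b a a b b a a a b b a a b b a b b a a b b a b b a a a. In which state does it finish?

S3 → S1 → S2 → S1 → S4 → S3 → S1 → S2 → S1 → S4 → S3 → S1 → S2 → S1 → S4 → S1 → S4 → S3 → S1 → S2 → S1 → S4 → S1 → S4 → S3 → S1 → S2 → S1

S1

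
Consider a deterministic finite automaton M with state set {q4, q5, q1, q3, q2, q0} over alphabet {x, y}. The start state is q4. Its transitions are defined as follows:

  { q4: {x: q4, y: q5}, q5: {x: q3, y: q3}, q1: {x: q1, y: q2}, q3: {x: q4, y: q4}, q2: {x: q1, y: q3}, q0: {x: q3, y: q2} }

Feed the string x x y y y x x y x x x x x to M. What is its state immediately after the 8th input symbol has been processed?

Trace: q4 -x-> q4 -x-> q4 -y-> q5 -y-> q3 -y-> q4 -x-> q4 -x-> q4 -y-> q5
After 8 symbols: q5.

q5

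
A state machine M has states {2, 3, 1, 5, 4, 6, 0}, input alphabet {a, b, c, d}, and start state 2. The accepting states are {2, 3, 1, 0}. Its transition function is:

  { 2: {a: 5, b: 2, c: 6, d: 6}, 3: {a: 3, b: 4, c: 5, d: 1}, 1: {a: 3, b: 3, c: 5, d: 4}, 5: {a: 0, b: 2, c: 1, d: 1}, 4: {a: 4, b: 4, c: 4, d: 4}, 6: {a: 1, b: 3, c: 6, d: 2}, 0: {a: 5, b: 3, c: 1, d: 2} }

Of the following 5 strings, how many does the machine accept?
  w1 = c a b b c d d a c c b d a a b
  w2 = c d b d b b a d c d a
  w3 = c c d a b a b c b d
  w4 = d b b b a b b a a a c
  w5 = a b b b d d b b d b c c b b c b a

1

w1:
  start at 2
  read 'c': 2 → 6
  read 'a': 6 → 1
  read 'b': 1 → 3
  read 'b': 3 → 4
  read 'c': 4 → 4
  read 'd': 4 → 4
  read 'd': 4 → 4
  read 'a': 4 → 4
  read 'c': 4 → 4
  read 'c': 4 → 4
  read 'b': 4 → 4
  read 'd': 4 → 4
  read 'a': 4 → 4
  read 'a': 4 → 4
  read 'b': 4 → 4
  end 4, rejected
w2:
  start at 2
  read 'c': 2 → 6
  read 'd': 6 → 2
  read 'b': 2 → 2
  read 'd': 2 → 6
  read 'b': 6 → 3
  read 'b': 3 → 4
  read 'a': 4 → 4
  read 'd': 4 → 4
  read 'c': 4 → 4
  read 'd': 4 → 4
  read 'a': 4 → 4
  end 4, rejected
w3:
  start at 2
  read 'c': 2 → 6
  read 'c': 6 → 6
  read 'd': 6 → 2
  read 'a': 2 → 5
  read 'b': 5 → 2
  read 'a': 2 → 5
  read 'b': 5 → 2
  read 'c': 2 → 6
  read 'b': 6 → 3
  read 'd': 3 → 1
  end 1, accepted
w4:
  start at 2
  read 'd': 2 → 6
  read 'b': 6 → 3
  read 'b': 3 → 4
  read 'b': 4 → 4
  read 'a': 4 → 4
  read 'b': 4 → 4
  read 'b': 4 → 4
  read 'a': 4 → 4
  read 'a': 4 → 4
  read 'a': 4 → 4
  read 'c': 4 → 4
  end 4, rejected
w5:
  start at 2
  read 'a': 2 → 5
  read 'b': 5 → 2
  read 'b': 2 → 2
  read 'b': 2 → 2
  read 'd': 2 → 6
  read 'd': 6 → 2
  read 'b': 2 → 2
  read 'b': 2 → 2
  read 'd': 2 → 6
  read 'b': 6 → 3
  read 'c': 3 → 5
  read 'c': 5 → 1
  read 'b': 1 → 3
  read 'b': 3 → 4
  read 'c': 4 → 4
  read 'b': 4 → 4
  read 'a': 4 → 4
  end 4, rejected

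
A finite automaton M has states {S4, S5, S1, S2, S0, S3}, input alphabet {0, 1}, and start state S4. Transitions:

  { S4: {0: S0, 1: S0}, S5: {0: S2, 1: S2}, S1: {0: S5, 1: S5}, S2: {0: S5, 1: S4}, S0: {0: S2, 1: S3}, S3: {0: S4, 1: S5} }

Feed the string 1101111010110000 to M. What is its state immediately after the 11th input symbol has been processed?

start at S4
read '1': S4 → S0
read '1': S0 → S3
read '0': S3 → S4
read '1': S4 → S0
read '1': S0 → S3
read '1': S3 → S5
read '1': S5 → S2
read '0': S2 → S5
read '1': S5 → S2
read '0': S2 → S5
read '1': S5 → S2
After 11 symbols: S2.

S2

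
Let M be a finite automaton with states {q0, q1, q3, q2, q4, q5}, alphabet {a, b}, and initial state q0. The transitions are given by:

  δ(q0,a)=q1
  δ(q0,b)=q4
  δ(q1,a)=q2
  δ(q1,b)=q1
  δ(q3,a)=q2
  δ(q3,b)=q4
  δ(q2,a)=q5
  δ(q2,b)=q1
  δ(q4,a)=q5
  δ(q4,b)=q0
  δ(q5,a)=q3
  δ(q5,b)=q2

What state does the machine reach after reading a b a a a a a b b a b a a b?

start at q0
read 'a': q0 → q1
read 'b': q1 → q1
read 'a': q1 → q2
read 'a': q2 → q5
read 'a': q5 → q3
read 'a': q3 → q2
read 'a': q2 → q5
read 'b': q5 → q2
read 'b': q2 → q1
read 'a': q1 → q2
read 'b': q2 → q1
read 'a': q1 → q2
read 'a': q2 → q5
read 'b': q5 → q2

q2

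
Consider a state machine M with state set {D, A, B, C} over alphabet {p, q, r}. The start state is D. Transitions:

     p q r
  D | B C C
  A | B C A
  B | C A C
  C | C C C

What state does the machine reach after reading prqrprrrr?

C

Trace: D -p-> B -r-> C -q-> C -r-> C -p-> C -r-> C -r-> C -r-> C -r-> C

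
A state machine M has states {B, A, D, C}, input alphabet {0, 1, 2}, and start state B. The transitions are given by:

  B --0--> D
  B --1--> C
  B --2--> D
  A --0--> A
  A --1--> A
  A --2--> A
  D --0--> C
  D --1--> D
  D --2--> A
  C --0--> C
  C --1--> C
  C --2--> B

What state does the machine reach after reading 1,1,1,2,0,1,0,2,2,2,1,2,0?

A

B → C → C → C → B → D → D → C → B → D → A → A → A → A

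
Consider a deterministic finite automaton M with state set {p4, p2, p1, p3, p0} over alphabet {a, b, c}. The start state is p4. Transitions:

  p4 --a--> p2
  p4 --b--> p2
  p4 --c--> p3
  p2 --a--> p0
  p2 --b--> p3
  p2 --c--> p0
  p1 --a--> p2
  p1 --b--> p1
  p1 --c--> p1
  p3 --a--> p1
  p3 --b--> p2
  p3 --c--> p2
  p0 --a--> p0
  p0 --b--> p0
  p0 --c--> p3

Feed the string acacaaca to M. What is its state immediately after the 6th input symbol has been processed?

Trace: p4 -a-> p2 -c-> p0 -a-> p0 -c-> p3 -a-> p1 -a-> p2
After 6 symbols: p2.

p2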